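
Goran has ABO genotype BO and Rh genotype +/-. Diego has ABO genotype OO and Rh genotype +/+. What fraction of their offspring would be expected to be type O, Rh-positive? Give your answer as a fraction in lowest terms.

ABO cross BO × OO → offspring phenotypes: 1/2 O, 1/2 B.
Rh cross +/- × +/+ → 1 Rh+.
Independent loci: P(type O, Rh-positive) = 1/2 × 1 = 1/2.

1/2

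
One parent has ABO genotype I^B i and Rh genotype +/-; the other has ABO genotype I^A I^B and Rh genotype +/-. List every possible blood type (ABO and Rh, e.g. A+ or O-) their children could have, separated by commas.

A+, A-, B+, B-, AB+, AB-

Gametes from I^B i × I^A I^B give offspring ABO genotypes I^A I^B, I^A i, I^B I^B, I^B i, i.e. phenotypes A, B, AB.
Rh cross +/- × +/- → phenotypes Rh+, Rh-.
Combining independently: A+, A-, B+, B-, AB+, AB-.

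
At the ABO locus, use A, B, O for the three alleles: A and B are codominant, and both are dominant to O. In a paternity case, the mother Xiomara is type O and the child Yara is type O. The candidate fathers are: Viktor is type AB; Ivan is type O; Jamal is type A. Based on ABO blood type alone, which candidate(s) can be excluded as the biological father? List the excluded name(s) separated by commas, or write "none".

A candidate is excluded only if no genotype consistent with his phenotype could produce a type O child with a type O mother.
Viktor (type AB): no genotype consistent with that phenotype can produce a type-O child with a type-O mother.

Viktor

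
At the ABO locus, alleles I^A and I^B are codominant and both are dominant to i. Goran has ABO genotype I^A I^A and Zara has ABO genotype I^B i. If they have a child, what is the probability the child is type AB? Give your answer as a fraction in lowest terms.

ABO cross I^A I^A × I^B i → offspring phenotypes: 1/2 A, 1/2 AB.
So P(type AB) = 1/2.

1/2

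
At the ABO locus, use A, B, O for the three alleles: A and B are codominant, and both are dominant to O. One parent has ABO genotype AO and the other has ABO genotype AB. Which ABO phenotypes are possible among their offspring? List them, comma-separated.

A, B, AB

Gametes from AO × AB give offspring ABO genotypes AA, AB, AO, BO, i.e. phenotypes A, B, AB.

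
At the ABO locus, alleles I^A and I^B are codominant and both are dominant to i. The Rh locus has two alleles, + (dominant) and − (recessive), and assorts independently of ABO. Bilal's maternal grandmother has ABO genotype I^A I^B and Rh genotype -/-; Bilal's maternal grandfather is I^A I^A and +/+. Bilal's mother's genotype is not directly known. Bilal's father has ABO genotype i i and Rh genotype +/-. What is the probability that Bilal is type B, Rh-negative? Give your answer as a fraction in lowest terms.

1/16

Bilal's mother's ABO genotype from I^A I^B × I^A I^A: 1/2 I^A I^A, 1/2 I^A I^B.
Crossing each possibility with the father i i and summing P(type B): 1/2·0 + 1/2·1/2 = 1/4.
Similarly for Rh via the mother's Rh distribution: P(Rh-) = 1/4.
Independent loci: 1/4 × 1/4 = 1/16.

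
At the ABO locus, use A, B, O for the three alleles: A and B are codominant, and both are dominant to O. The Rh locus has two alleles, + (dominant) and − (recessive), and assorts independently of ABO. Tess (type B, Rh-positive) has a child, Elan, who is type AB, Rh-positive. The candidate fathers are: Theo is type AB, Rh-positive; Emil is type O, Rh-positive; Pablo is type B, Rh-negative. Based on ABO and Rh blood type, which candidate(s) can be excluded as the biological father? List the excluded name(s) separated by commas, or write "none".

Emil, Pablo

A candidate is excluded only if no genotype consistent with his phenotype could produce a type AB, Rh-positive child with a type B, Rh-positive mother.
Emil (type O, Rh+): no genotype consistent with that phenotype can produce a type-AB Rh+ child with a type-B mother.
Pablo (type B, Rh-): no genotype consistent with that phenotype can produce a type-AB Rh+ child with a type-B mother.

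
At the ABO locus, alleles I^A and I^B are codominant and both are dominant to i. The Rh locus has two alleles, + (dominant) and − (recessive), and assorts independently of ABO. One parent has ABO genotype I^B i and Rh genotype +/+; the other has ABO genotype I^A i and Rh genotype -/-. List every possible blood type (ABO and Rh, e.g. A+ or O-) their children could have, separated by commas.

Gametes from I^B i × I^A i give offspring ABO genotypes I^A I^B, I^A i, I^B i, i i, i.e. phenotypes O, A, B, AB.
Rh cross +/+ × -/- → phenotypes Rh+.
Combining independently: O+, A+, B+, AB+.

O+, A+, B+, AB+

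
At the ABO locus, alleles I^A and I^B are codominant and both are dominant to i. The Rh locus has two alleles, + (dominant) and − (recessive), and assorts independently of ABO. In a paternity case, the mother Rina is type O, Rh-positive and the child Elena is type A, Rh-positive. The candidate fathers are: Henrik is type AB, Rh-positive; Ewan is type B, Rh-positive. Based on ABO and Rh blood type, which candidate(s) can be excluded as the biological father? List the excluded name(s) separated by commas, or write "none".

Ewan

A candidate is excluded only if no genotype consistent with his phenotype could produce a type A, Rh-positive child with a type O, Rh-positive mother.
Ewan (type B, Rh+): no genotype consistent with that phenotype can produce a type-A Rh+ child with a type-O mother.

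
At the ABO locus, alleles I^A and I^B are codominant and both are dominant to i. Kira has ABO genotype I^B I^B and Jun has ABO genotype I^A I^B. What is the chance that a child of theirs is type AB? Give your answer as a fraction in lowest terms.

1/2

ABO cross I^B I^B × I^A I^B → offspring phenotypes: 1/2 B, 1/2 AB.
So P(type AB) = 1/2.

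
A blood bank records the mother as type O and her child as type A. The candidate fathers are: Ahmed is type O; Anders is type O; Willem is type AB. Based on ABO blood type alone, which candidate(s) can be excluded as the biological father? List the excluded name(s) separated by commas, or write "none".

Ahmed, Anders

A candidate is excluded only if no genotype consistent with his phenotype could produce a type A child with a type O mother.
Ahmed (type O): no genotype consistent with that phenotype can produce a type-A child with a type-O mother.
Anders (type O): no genotype consistent with that phenotype can produce a type-A child with a type-O mother.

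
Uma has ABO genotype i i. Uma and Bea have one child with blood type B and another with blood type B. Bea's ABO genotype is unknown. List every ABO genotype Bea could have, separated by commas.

For each candidate genotype of Bea, check whether crossing it with i i can produce every observed child phenotype.
  I^A I^A → possible child types {A} ✗
  I^A I^B → possible child types {A, B} ✓
  I^A i → possible child types {O, A} ✗
  I^B I^B → possible child types {B} ✓
  I^B i → possible child types {O, B} ✓
  i i → possible child types {O} ✗

I^A I^B, I^B I^B, I^B i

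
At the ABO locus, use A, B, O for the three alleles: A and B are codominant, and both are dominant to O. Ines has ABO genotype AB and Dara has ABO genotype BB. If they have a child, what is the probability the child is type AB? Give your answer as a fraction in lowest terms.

ABO cross AB × BB → offspring phenotypes: 1/2 B, 1/2 AB.
So P(type AB) = 1/2.

1/2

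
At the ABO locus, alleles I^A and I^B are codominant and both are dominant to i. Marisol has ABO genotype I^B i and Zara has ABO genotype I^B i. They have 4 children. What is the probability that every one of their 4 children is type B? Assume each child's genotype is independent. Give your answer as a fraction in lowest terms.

81/256

ABO cross I^B i × I^B i → 1/4 O, 3/4 B.
So P(type B) = 3/4 per child.
All 4 independent: (3/4)^4 = 81/256.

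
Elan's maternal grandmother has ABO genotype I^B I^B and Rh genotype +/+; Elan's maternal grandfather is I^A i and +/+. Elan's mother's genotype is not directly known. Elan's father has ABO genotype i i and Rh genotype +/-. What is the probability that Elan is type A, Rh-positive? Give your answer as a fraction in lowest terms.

Elan's mother's ABO genotype from I^B I^B × I^A i: 1/2 I^A I^B, 1/2 I^B i.
Crossing each possibility with the father i i and summing P(type A): 1/2·1/2 + 1/2·0 = 1/4.
Similarly for Rh via the mother's Rh distribution: P(Rh+) = 1.
Independent loci: 1/4 × 1 = 1/4.

1/4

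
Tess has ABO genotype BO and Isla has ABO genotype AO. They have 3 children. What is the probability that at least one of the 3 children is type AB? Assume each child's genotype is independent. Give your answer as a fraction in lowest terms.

ABO cross BO × AO → 1/4 O, 1/4 A, 1/4 B, 1/4 AB.
So P(type AB) = 1/4 per child.
P(none) = (3/4)^3 = 27/64; P(at least one) = 1 − 27/64 = 37/64.

37/64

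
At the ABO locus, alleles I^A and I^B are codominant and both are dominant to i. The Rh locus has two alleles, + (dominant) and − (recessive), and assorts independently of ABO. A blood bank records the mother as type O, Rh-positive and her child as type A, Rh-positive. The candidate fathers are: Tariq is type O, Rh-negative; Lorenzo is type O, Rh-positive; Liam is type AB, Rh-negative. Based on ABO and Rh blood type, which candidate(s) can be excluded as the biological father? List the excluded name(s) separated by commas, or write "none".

A candidate is excluded only if no genotype consistent with his phenotype could produce a type A, Rh-positive child with a type O, Rh-positive mother.
Tariq (type O, Rh-): no genotype consistent with that phenotype can produce a type-A Rh+ child with a type-O mother.
Lorenzo (type O, Rh+): no genotype consistent with that phenotype can produce a type-A Rh+ child with a type-O mother.

Tariq, Lorenzo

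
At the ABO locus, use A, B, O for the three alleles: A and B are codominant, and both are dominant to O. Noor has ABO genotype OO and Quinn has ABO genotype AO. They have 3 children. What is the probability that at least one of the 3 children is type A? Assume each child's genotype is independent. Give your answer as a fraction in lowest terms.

7/8

ABO cross OO × AO → 1/2 O, 1/2 A.
So P(type A) = 1/2 per child.
P(none) = (1/2)^3 = 1/8; P(at least one) = 1 − 1/8 = 7/8.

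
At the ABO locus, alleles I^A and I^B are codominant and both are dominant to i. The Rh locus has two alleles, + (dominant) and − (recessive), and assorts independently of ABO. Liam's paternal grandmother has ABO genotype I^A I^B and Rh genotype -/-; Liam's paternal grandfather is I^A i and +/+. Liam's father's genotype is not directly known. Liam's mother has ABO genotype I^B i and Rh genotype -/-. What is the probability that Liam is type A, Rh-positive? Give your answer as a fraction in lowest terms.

Liam's father's ABO genotype from I^A I^B × I^A i: 1/4 I^A I^A, 1/4 I^A I^B, 1/4 I^A i, 1/4 I^B i.
Crossing each possibility with the mother I^B i and summing P(type A): 1/4·1/2 + 1/4·1/4 + 1/4·1/4 + 1/4·0 = 1/4.
Similarly for Rh via the father's Rh distribution: P(Rh+) = 1/2.
Independent loci: 1/4 × 1/2 = 1/8.

1/8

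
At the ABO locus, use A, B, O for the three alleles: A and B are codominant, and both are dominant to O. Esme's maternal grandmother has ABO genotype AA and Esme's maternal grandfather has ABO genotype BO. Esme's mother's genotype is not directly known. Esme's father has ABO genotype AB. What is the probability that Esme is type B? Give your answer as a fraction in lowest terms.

1/4

Esme's mother's ABO genotype from AA × BO: 1/2 AB, 1/2 AO.
Crossing each possibility with the father AB and summing P(type B): 1/2·1/4 + 1/2·1/4 = 1/4.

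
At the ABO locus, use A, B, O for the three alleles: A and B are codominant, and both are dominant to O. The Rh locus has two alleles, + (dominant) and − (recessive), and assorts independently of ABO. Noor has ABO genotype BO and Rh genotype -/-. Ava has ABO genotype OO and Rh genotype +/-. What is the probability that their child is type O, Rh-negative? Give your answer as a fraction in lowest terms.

ABO cross BO × OO → offspring phenotypes: 1/2 O, 1/2 B.
Rh cross -/- × +/- → 1/2 Rh+, 1/2 Rh-.
Independent loci: P(type O, Rh-negative) = 1/2 × 1/2 = 1/4.

1/4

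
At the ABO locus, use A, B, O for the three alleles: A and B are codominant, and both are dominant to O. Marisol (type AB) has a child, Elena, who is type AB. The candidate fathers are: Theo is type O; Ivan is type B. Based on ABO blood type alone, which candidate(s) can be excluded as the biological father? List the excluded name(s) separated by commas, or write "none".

Theo

A candidate is excluded only if no genotype consistent with his phenotype could produce a type AB child with a type AB mother.
Theo (type O): no genotype consistent with that phenotype can produce a type-AB child with a type-AB mother.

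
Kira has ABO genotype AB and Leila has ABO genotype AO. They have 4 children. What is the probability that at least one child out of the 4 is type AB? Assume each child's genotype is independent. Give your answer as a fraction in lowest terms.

175/256

ABO cross AB × AO → 1/2 A, 1/4 B, 1/4 AB.
So P(type AB) = 1/4 per child.
P(none) = (3/4)^4 = 81/256; P(at least one) = 1 − 81/256 = 175/256.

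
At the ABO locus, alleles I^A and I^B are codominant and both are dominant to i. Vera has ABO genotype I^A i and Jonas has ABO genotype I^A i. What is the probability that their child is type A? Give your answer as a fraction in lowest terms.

3/4

ABO cross I^A i × I^A i → offspring phenotypes: 1/4 O, 3/4 A.
So P(type A) = 3/4.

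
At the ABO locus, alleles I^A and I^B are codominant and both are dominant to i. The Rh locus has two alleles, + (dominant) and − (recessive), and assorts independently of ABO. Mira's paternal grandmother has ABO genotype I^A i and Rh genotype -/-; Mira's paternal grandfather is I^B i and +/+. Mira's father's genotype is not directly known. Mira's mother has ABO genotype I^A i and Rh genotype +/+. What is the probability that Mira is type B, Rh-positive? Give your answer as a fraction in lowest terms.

1/8

Mira's father's ABO genotype from I^A i × I^B i: 1/4 I^A I^B, 1/4 I^A i, 1/4 I^B i, 1/4 i i.
Crossing each possibility with the mother I^A i and summing P(type B): 1/4·1/4 + 1/4·0 + 1/4·1/4 + 1/4·0 = 1/8.
Similarly for Rh via the father's Rh distribution: P(Rh+) = 1.
Independent loci: 1/8 × 1 = 1/8.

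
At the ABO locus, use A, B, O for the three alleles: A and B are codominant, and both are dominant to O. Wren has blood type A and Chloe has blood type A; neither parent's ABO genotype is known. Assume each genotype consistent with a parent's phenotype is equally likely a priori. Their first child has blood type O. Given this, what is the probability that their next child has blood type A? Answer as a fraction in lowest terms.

3/4

Possible genotypes: Wren ∈ {AA, AO}; Chloe ∈ {AA, AO}.
Weight each parental genotype pair by prior × P(type-O child):
  AO × AO: posterior weight 1; P(next child type A) = 3/4.
Weighted sum = 3/4.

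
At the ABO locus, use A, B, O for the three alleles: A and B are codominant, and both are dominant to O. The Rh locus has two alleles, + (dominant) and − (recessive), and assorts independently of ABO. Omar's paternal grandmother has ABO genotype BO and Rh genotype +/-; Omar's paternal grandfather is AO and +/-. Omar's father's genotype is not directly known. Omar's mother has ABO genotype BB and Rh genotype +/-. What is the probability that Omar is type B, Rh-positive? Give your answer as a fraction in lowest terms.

Omar's father's ABO genotype from BO × AO: 1/4 AB, 1/4 AO, 1/4 BO, 1/4 OO.
Crossing each possibility with the mother BB and summing P(type B): 1/4·1/2 + 1/4·1/2 + 1/4·1 + 1/4·1 = 3/4.
Similarly for Rh via the father's Rh distribution: P(Rh+) = 3/4.
Independent loci: 3/4 × 3/4 = 9/16.

9/16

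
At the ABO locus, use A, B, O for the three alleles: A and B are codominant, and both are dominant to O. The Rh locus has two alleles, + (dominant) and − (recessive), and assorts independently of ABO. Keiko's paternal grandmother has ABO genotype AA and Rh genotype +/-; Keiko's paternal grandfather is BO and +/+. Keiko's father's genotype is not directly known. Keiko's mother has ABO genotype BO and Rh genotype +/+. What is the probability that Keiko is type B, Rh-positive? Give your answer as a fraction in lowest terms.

3/8

Keiko's father's ABO genotype from AA × BO: 1/2 AB, 1/2 AO.
Crossing each possibility with the mother BO and summing P(type B): 1/2·1/2 + 1/2·1/4 = 3/8.
Similarly for Rh via the father's Rh distribution: P(Rh+) = 1.
Independent loci: 3/8 × 1 = 3/8.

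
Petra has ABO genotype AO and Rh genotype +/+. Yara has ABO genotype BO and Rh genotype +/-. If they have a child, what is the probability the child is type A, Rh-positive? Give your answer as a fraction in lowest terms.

ABO cross AO × BO → offspring phenotypes: 1/4 O, 1/4 A, 1/4 B, 1/4 AB.
Rh cross +/+ × +/- → 1 Rh+.
Independent loci: P(type A, Rh-positive) = 1/4 × 1 = 1/4.

1/4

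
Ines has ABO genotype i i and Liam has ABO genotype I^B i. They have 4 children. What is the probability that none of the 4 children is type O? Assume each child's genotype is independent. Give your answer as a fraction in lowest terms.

ABO cross i i × I^B i → 1/2 O, 1/2 B.
So P(type O) = 1/2 per child.
P(not type O) = 1/2 for one child; (1/2)^4 = 1/16.

1/16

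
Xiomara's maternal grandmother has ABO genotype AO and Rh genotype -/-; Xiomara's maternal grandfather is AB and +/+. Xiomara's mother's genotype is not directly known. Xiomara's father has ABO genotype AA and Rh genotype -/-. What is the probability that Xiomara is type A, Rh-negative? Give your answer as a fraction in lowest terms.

3/8

Xiomara's mother's ABO genotype from AO × AB: 1/4 AA, 1/4 AB, 1/4 AO, 1/4 BO.
Crossing each possibility with the father AA and summing P(type A): 1/4·1 + 1/4·1/2 + 1/4·1 + 1/4·1/2 = 3/4.
Similarly for Rh via the mother's Rh distribution: P(Rh-) = 1/2.
Independent loci: 3/4 × 1/2 = 3/8.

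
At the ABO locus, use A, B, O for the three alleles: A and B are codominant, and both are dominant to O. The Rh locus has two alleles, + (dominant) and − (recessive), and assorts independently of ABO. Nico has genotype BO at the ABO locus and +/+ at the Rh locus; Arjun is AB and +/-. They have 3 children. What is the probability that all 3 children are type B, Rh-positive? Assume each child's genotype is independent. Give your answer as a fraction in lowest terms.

1/8

ABO cross BO × AB → 1/4 A, 1/2 B, 1/4 AB.
Rh cross +/+ × +/- → 1 Rh+; so P(type B, Rh-positive) = 1/2 × 1 = 1/2 per child.
All 3 independent: (1/2)^3 = 1/8.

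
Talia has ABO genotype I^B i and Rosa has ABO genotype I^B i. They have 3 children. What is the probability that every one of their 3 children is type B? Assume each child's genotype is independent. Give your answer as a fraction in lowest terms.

27/64

ABO cross I^B i × I^B i → 1/4 O, 3/4 B.
So P(type B) = 3/4 per child.
All 3 independent: (3/4)^3 = 27/64.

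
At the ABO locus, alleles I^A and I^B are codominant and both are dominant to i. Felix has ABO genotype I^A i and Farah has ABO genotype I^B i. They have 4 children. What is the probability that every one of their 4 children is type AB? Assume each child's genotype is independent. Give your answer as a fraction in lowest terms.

1/256

ABO cross I^A i × I^B i → 1/4 O, 1/4 A, 1/4 B, 1/4 AB.
So P(type AB) = 1/4 per child.
All 4 independent: (1/4)^4 = 1/256.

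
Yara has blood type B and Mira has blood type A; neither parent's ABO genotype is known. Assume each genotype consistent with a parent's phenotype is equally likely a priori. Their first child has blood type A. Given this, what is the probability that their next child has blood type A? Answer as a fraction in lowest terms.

5/12

Possible genotypes: Yara ∈ {I^B I^B, I^B i}; Mira ∈ {I^A I^A, I^A i}.
Weight each parental genotype pair by prior × P(type-A child):
  I^B i × I^A I^A: posterior weight 2/3; P(next child type A) = 1/2.
  I^B i × I^A i: posterior weight 1/3; P(next child type A) = 1/4.
Weighted sum = 5/12.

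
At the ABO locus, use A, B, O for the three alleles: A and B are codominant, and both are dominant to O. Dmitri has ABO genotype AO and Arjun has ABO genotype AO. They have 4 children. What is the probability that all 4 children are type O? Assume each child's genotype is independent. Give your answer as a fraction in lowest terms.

ABO cross AO × AO → 1/4 O, 3/4 A.
So P(type O) = 1/4 per child.
All 4 independent: (1/4)^4 = 1/256.

1/256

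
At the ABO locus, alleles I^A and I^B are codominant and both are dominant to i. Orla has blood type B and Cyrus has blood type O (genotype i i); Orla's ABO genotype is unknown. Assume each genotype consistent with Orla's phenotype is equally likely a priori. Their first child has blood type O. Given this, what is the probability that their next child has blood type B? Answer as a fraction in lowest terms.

1/2

Possible genotypes: Orla ∈ {I^B I^B, I^B i}; Cyrus ∈ {i i}.
Weight each parental genotype pair by prior × P(type-O child):
  I^B i × i i: posterior weight 1; P(next child type B) = 1/2.
Weighted sum = 1/2.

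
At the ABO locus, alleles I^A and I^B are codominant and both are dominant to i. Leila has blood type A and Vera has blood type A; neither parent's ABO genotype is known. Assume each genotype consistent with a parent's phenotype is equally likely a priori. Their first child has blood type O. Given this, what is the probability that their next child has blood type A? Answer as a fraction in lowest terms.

3/4

Possible genotypes: Leila ∈ {I^A I^A, I^A i}; Vera ∈ {I^A I^A, I^A i}.
Weight each parental genotype pair by prior × P(type-O child):
  I^A i × I^A i: posterior weight 1; P(next child type A) = 3/4.
Weighted sum = 3/4.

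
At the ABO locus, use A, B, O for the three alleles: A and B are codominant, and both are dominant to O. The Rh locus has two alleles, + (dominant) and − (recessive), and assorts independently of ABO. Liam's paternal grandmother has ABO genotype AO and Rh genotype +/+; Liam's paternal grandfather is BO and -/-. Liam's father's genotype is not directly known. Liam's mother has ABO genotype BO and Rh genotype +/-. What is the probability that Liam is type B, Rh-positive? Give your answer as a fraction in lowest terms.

Liam's father's ABO genotype from AO × BO: 1/4 AB, 1/4 AO, 1/4 BO, 1/4 OO.
Crossing each possibility with the mother BO and summing P(type B): 1/4·1/2 + 1/4·1/4 + 1/4·3/4 + 1/4·1/2 = 1/2.
Similarly for Rh via the father's Rh distribution: P(Rh+) = 3/4.
Independent loci: 1/2 × 3/4 = 3/8.

3/8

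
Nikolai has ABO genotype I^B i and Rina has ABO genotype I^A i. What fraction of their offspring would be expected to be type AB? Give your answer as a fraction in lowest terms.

ABO cross I^B i × I^A i → offspring phenotypes: 1/4 O, 1/4 A, 1/4 B, 1/4 AB.
So P(type AB) = 1/4.

1/4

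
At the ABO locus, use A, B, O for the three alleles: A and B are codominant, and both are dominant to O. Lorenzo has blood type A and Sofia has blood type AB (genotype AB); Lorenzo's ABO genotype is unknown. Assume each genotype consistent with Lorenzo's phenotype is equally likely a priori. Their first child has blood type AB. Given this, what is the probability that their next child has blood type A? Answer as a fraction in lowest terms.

1/2

Possible genotypes: Lorenzo ∈ {AA, AO}; Sofia ∈ {AB}.
Weight each parental genotype pair by prior × P(type-AB child):
  AA × AB: posterior weight 2/3; P(next child type A) = 1/2.
  AO × AB: posterior weight 1/3; P(next child type A) = 1/2.
Weighted sum = 1/2.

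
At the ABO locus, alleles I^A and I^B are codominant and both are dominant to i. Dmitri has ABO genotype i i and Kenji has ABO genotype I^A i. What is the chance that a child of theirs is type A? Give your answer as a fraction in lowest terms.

ABO cross i i × I^A i → offspring phenotypes: 1/2 O, 1/2 A.
So P(type A) = 1/2.

1/2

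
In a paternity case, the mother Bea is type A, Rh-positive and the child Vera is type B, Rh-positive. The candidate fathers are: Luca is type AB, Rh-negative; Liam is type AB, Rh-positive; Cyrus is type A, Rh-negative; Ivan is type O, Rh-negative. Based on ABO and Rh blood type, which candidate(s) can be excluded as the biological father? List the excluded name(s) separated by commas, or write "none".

Cyrus, Ivan

A candidate is excluded only if no genotype consistent with his phenotype could produce a type B, Rh-positive child with a type A, Rh-positive mother.
Cyrus (type A, Rh-): no genotype consistent with that phenotype can produce a type-B Rh+ child with a type-A mother.
Ivan (type O, Rh-): no genotype consistent with that phenotype can produce a type-B Rh+ child with a type-A mother.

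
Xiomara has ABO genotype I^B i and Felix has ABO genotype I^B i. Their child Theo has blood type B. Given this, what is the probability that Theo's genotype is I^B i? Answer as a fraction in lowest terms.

2/3

Cross I^B i × I^B i → 1/4 I^B I^B, 1/2 I^B i, 1/4 i i.
Type-B genotypes among offspring: I^B I^B (1/4), I^B i (1/2); total 3/4.
P(I^B i | type B) = (1/2) / (3/4) = 2/3.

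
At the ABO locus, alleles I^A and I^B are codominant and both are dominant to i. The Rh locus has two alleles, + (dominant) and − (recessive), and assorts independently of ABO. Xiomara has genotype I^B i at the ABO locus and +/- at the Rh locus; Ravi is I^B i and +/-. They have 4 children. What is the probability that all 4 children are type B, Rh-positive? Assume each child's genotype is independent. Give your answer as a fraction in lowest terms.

ABO cross I^B i × I^B i → 1/4 O, 3/4 B.
Rh cross +/- × +/- → 3/4 Rh+, 1/4 Rh-; so P(type B, Rh-positive) = 3/4 × 3/4 = 9/16 per child.
All 4 independent: (9/16)^4 = 6561/65536.

6561/65536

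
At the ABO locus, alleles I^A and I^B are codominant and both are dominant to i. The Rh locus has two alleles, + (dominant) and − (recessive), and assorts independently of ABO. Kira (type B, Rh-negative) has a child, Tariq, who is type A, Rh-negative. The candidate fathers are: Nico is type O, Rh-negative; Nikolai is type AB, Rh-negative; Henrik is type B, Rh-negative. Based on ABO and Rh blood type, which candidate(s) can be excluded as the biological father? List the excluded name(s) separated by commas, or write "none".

A candidate is excluded only if no genotype consistent with his phenotype could produce a type A, Rh-negative child with a type B, Rh-negative mother.
Nico (type O, Rh-): no genotype consistent with that phenotype can produce a type-A Rh- child with a type-B mother.
Henrik (type B, Rh-): no genotype consistent with that phenotype can produce a type-A Rh- child with a type-B mother.

Nico, Henrik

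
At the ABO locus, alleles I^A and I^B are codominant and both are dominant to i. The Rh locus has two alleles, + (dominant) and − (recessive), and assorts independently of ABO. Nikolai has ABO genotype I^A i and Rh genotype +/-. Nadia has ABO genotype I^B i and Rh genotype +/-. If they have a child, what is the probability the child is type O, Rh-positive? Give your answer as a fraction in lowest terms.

3/16

ABO cross I^A i × I^B i → offspring phenotypes: 1/4 O, 1/4 A, 1/4 B, 1/4 AB.
Rh cross +/- × +/- → 3/4 Rh+, 1/4 Rh-.
Independent loci: P(type O, Rh-positive) = 1/4 × 3/4 = 3/16.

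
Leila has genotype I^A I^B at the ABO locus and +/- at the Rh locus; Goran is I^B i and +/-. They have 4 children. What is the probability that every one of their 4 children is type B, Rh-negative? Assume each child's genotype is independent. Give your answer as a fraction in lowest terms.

ABO cross I^A I^B × I^B i → 1/4 A, 1/2 B, 1/4 AB.
Rh cross +/- × +/- → 3/4 Rh+, 1/4 Rh-; so P(type B, Rh-negative) = 1/2 × 1/4 = 1/8 per child.
All 4 independent: (1/8)^4 = 1/4096.

1/4096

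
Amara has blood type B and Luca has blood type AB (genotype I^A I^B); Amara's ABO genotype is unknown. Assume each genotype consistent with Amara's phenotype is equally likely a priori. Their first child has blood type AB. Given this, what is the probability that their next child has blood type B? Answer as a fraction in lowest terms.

1/2

Possible genotypes: Amara ∈ {I^B I^B, I^B i}; Luca ∈ {I^A I^B}.
Weight each parental genotype pair by prior × P(type-AB child):
  I^B I^B × I^A I^B: posterior weight 2/3; P(next child type B) = 1/2.
  I^B i × I^A I^B: posterior weight 1/3; P(next child type B) = 1/2.
Weighted sum = 1/2.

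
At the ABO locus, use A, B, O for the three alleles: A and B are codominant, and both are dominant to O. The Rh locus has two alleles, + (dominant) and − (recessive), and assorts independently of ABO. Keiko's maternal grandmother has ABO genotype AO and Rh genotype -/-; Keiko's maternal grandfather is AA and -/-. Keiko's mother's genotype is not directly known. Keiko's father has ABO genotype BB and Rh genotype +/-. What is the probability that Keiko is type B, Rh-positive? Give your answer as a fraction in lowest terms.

Keiko's mother's ABO genotype from AO × AA: 1/2 AA, 1/2 AO.
Crossing each possibility with the father BB and summing P(type B): 1/2·0 + 1/2·1/2 = 1/4.
Similarly for Rh via the mother's Rh distribution: P(Rh+) = 1/2.
Independent loci: 1/4 × 1/2 = 1/8.

1/8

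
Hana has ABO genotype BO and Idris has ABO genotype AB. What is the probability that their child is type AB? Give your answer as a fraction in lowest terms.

ABO cross BO × AB → offspring phenotypes: 1/4 A, 1/2 B, 1/4 AB.
So P(type AB) = 1/4.

1/4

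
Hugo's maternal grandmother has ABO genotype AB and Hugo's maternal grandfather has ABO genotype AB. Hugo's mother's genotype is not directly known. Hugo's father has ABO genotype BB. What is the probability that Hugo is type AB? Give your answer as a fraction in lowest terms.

Hugo's mother's ABO genotype from AB × AB: 1/4 AA, 1/2 AB, 1/4 BB.
Crossing each possibility with the father BB and summing P(type AB): 1/4·1 + 1/2·1/2 + 1/4·0 = 1/2.

1/2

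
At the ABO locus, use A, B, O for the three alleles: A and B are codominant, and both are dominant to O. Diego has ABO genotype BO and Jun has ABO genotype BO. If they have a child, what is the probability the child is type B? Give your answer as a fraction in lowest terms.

ABO cross BO × BO → offspring phenotypes: 1/4 O, 3/4 B.
So P(type B) = 3/4.

3/4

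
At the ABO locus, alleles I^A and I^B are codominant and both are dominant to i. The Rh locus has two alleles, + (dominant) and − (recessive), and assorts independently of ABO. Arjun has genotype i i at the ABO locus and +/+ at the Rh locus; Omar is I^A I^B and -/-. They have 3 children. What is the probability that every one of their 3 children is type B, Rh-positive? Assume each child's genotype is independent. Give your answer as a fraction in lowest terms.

1/8

ABO cross i i × I^A I^B → 1/2 A, 1/2 B.
Rh cross +/+ × -/- → 1 Rh+; so P(type B, Rh-positive) = 1/2 × 1 = 1/2 per child.
All 3 independent: (1/2)^3 = 1/8.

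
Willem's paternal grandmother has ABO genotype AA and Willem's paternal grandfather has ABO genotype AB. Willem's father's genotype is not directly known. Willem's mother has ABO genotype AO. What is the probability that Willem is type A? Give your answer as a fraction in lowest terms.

3/4

Willem's father's ABO genotype from AA × AB: 1/2 AA, 1/2 AB.
Crossing each possibility with the mother AO and summing P(type A): 1/2·1 + 1/2·1/2 = 3/4.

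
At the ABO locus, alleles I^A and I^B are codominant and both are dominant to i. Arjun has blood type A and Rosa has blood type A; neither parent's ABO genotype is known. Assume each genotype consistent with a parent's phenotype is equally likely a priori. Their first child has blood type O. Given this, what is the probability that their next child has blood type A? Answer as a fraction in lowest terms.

3/4

Possible genotypes: Arjun ∈ {I^A I^A, I^A i}; Rosa ∈ {I^A I^A, I^A i}.
Weight each parental genotype pair by prior × P(type-O child):
  I^A i × I^A i: posterior weight 1; P(next child type A) = 3/4.
Weighted sum = 3/4.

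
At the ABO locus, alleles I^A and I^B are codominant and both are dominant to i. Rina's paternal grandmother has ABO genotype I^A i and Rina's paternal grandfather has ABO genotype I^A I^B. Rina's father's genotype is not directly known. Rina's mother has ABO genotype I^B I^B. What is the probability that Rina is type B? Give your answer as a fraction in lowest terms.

Rina's father's ABO genotype from I^A i × I^A I^B: 1/4 I^A I^A, 1/4 I^A I^B, 1/4 I^A i, 1/4 I^B i.
Crossing each possibility with the mother I^B I^B and summing P(type B): 1/4·0 + 1/4·1/2 + 1/4·1/2 + 1/4·1 = 1/2.

1/2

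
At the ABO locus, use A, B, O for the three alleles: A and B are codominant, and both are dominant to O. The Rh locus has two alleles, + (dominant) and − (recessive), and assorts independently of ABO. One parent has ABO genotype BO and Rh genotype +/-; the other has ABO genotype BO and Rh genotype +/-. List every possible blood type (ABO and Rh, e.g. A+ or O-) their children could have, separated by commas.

O+, O-, B+, B-

Gametes from BO × BO give offspring ABO genotypes BB, BO, OO, i.e. phenotypes O, B.
Rh cross +/- × +/- → phenotypes Rh+, Rh-.
Combining independently: O+, O-, B+, B-.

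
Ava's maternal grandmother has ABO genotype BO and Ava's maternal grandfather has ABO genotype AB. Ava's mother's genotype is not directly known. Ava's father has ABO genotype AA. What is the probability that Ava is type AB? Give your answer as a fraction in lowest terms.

Ava's mother's ABO genotype from BO × AB: 1/4 AB, 1/4 AO, 1/4 BB, 1/4 BO.
Crossing each possibility with the father AA and summing P(type AB): 1/4·1/2 + 1/4·0 + 1/4·1 + 1/4·1/2 = 1/2.

1/2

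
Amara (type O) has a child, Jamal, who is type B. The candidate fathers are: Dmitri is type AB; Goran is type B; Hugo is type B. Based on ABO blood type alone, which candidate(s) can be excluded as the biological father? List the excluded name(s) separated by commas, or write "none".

none

A candidate is excluded only if no genotype consistent with his phenotype could produce a type B child with a type O mother.
Every candidate has at least one consistent genotype combination, so none can be excluded.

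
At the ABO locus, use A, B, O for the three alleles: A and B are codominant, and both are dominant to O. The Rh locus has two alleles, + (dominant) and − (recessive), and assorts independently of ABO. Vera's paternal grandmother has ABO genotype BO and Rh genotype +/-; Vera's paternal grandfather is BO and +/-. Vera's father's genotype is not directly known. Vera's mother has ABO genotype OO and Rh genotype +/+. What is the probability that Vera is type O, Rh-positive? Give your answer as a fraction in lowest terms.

Vera's father's ABO genotype from BO × BO: 1/4 BB, 1/2 BO, 1/4 OO.
Crossing each possibility with the mother OO and summing P(type O): 1/4·0 + 1/2·1/2 + 1/4·1 = 1/2.
Similarly for Rh via the father's Rh distribution: P(Rh+) = 1.
Independent loci: 1/2 × 1 = 1/2.

1/2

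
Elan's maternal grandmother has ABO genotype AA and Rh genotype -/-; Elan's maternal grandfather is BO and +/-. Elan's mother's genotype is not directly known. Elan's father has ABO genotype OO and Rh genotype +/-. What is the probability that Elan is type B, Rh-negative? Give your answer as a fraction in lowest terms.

Elan's mother's ABO genotype from AA × BO: 1/2 AB, 1/2 AO.
Crossing each possibility with the father OO and summing P(type B): 1/2·1/2 + 1/2·0 = 1/4.
Similarly for Rh via the mother's Rh distribution: P(Rh-) = 3/8.
Independent loci: 1/4 × 3/8 = 3/32.

3/32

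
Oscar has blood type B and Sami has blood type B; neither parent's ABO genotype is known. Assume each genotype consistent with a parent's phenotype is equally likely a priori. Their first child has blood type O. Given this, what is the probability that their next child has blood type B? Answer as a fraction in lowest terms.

3/4

Possible genotypes: Oscar ∈ {I^B I^B, I^B i}; Sami ∈ {I^B I^B, I^B i}.
Weight each parental genotype pair by prior × P(type-O child):
  I^B i × I^B i: posterior weight 1; P(next child type B) = 3/4.
Weighted sum = 3/4.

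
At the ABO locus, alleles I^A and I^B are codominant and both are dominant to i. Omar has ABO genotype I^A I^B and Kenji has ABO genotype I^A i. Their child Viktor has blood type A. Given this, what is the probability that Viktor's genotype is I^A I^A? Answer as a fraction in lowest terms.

Cross I^A I^B × I^A i → 1/4 I^A I^A, 1/4 I^A I^B, 1/4 I^A i, 1/4 I^B i.
Type-A genotypes among offspring: I^A I^A (1/4), I^A i (1/4); total 1/2.
P(I^A I^A | type A) = (1/4) / (1/2) = 1/2.

1/2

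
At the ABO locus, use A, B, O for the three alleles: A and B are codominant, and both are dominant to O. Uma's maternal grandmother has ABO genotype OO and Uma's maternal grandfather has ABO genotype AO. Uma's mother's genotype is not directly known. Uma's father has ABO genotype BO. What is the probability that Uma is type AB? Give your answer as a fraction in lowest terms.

1/8

Uma's mother's ABO genotype from OO × AO: 1/2 AO, 1/2 OO.
Crossing each possibility with the father BO and summing P(type AB): 1/2·1/4 + 1/2·0 = 1/8.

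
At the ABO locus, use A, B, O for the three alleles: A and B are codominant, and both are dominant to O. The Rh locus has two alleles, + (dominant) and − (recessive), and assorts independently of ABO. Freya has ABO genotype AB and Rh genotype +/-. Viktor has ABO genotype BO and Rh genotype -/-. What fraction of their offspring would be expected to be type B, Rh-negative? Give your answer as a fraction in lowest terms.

1/4

ABO cross AB × BO → offspring phenotypes: 1/4 A, 1/2 B, 1/4 AB.
Rh cross +/- × -/- → 1/2 Rh+, 1/2 Rh-.
Independent loci: P(type B, Rh-negative) = 1/2 × 1/2 = 1/4.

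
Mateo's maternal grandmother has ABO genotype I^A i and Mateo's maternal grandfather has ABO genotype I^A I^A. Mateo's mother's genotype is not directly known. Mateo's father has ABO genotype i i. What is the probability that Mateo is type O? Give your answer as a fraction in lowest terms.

1/4

Mateo's mother's ABO genotype from I^A i × I^A I^A: 1/2 I^A I^A, 1/2 I^A i.
Crossing each possibility with the father i i and summing P(type O): 1/2·0 + 1/2·1/2 = 1/4.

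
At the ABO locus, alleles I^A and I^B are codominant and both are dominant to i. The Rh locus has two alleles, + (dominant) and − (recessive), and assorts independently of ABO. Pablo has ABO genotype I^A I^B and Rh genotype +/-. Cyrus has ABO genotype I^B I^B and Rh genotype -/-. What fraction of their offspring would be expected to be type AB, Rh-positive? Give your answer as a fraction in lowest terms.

ABO cross I^A I^B × I^B I^B → offspring phenotypes: 1/2 B, 1/2 AB.
Rh cross +/- × -/- → 1/2 Rh+, 1/2 Rh-.
Independent loci: P(type AB, Rh-positive) = 1/2 × 1/2 = 1/4.

1/4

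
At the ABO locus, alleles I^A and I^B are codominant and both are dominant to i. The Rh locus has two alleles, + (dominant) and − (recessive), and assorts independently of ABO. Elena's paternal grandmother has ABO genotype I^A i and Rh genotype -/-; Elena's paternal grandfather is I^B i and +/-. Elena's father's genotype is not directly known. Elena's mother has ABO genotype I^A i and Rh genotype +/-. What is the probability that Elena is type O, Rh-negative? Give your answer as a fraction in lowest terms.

Elena's father's ABO genotype from I^A i × I^B i: 1/4 I^A I^B, 1/4 I^A i, 1/4 I^B i, 1/4 i i.
Crossing each possibility with the mother I^A i and summing P(type O): 1/4·0 + 1/4·1/4 + 1/4·1/4 + 1/4·1/2 = 1/4.
Similarly for Rh via the father's Rh distribution: P(Rh-) = 3/8.
Independent loci: 1/4 × 3/8 = 3/32.

3/32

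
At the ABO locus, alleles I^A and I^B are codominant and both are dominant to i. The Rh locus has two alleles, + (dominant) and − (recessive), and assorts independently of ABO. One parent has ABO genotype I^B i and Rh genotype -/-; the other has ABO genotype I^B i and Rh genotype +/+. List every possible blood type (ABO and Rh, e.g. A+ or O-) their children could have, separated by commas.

O+, B+

Gametes from I^B i × I^B i give offspring ABO genotypes I^B I^B, I^B i, i i, i.e. phenotypes O, B.
Rh cross -/- × +/+ → phenotypes Rh+.
Combining independently: O+, B+.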